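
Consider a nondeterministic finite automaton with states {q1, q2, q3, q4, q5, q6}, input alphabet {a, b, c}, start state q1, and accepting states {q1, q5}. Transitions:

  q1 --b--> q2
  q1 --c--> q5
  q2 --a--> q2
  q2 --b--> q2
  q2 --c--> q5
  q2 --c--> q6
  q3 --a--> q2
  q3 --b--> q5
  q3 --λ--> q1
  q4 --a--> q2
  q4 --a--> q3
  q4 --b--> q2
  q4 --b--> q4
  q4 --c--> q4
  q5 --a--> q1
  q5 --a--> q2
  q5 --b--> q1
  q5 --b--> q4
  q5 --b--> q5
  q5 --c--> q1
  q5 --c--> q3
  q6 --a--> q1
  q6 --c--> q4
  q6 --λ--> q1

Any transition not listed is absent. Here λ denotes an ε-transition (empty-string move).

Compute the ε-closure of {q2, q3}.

Begin with {q2, q3}.
ε-move q3 → q1; add q1.

{q1, q2, q3}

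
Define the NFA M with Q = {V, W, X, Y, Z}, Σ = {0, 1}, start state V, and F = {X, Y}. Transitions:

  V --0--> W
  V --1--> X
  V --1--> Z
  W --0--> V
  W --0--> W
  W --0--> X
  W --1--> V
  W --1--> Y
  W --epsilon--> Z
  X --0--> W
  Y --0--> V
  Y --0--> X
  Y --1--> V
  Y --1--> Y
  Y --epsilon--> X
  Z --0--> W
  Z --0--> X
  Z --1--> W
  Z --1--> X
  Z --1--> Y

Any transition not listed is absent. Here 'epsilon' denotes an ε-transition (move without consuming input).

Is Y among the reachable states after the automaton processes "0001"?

Start in {V}.
Read '0': V→{W}; union {W}; ε-closure = {W, Z}.
Read '0': W→{V, W, X}, Z→{W, X}; union {V, W, X}; ε-closure = {V, W, X, Z}.
Read '0': V→{W}, W→{V, W, X}, X→{W}, Z→{W, X}; union {V, W, X}; ε-closure = {V, W, X, Z}.
Read '1': V→{X, Z}, W→{V, Y}, X→∅, Z→{W, X, Y}; now {V, W, X, Y, Z}.
State Y is in {V, W, X, Y, Z}.

Yes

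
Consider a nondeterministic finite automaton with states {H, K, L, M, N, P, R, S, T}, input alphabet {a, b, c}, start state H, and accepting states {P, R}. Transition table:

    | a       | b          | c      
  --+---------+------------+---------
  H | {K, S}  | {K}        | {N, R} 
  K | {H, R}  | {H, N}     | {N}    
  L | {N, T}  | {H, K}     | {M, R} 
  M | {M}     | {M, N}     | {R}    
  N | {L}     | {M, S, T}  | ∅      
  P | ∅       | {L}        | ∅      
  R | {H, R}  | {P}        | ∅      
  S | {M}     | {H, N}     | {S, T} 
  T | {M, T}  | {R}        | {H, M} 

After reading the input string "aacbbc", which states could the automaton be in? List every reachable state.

Start in {H}.
Read 'a': H→{K, S}; now {K, S}.
Read 'a': K→{H, R}, S→{M}; now {H, M, R}.
Read 'c': H→{N, R}, M→{R}, R→∅; now {N, R}.
Read 'b': N→{M, S, T}, R→{P}; now {M, P, S, T}.
Read 'b': M→{M, N}, P→{L}, S→{H, N}, T→{R}; now {H, L, M, N, R}.
Read 'c': H→{N, R}, L→{M, R}, M→{R}, N→∅, R→∅; now {M, N, R}.

{M, N, R}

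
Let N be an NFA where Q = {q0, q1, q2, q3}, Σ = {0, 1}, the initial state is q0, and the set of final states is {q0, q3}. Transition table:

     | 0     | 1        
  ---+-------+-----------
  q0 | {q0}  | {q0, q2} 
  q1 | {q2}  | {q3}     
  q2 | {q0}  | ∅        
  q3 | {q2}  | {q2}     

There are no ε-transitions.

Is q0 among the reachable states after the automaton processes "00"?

Start in {q0}.
Read '0': {q0} → {q0}.
Read '0': {q0} → {q0}.
State q0 is in {q0}.

Yes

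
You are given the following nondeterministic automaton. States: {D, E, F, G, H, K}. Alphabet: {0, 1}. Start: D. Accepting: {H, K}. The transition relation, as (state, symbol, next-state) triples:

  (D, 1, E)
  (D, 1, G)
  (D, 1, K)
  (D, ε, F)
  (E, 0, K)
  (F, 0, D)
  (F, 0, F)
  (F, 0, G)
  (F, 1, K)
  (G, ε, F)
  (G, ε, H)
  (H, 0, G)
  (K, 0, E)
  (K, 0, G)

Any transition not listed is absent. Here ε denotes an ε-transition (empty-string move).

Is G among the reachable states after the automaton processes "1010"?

Yes

Start: ε-closure({D}) = {D, F}.
Read '1': D→{E, G, K}, F→{K}; union {E, G, K}; ε-closure = {E, F, G, H, K}.
Read '0': E→{K}, F→{D, F, G}, G→∅, H→{G}, K→{E, G}; union {D, E, F, G, K}; ε-closure = {D, E, F, G, H, K}.
Read '1': D→{E, G, K}, E→∅, F→{K}, G→∅, H→∅, K→∅; union {E, G, K}; ε-closure = {E, F, G, H, K}.
Read '0': E→{K}, F→{D, F, G}, G→∅, H→{G}, K→{E, G}; union {D, E, F, G, K}; ε-closure = {D, E, F, G, H, K}.
State G is in {D, E, F, G, H, K}.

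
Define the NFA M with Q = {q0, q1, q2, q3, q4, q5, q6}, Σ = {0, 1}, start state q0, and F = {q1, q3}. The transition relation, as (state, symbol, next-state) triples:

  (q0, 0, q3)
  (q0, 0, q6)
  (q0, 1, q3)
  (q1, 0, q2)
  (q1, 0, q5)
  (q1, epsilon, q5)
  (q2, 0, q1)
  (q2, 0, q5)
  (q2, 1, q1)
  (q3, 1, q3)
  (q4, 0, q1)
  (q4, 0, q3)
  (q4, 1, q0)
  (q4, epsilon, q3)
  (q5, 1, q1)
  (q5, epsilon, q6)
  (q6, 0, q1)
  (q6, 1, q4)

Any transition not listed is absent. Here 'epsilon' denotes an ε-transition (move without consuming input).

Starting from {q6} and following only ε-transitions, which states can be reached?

{q6}

Begin with {q6}.
No ε-moves leave this set, so the closure equals the set itself.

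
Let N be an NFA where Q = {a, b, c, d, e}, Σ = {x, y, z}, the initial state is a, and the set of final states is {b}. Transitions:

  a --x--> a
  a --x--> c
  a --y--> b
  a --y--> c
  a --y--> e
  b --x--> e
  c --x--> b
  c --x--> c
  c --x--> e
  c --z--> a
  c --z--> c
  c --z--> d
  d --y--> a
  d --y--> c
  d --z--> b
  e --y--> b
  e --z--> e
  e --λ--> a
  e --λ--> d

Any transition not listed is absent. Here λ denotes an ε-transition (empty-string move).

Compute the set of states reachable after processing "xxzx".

{a, b, c, d, e}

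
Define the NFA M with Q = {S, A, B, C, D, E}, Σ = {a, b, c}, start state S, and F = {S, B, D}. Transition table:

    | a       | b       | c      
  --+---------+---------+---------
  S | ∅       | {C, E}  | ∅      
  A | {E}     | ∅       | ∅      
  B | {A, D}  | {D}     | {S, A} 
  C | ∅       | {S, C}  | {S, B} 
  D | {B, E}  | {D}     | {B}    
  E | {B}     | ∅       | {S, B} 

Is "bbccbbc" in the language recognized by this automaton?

Yes

Start in {S}.
Read 'b': S→{C, E}; now {C, E}.
Read 'b': C→{S, C}, E→∅; now {S, C}.
Read 'c': S→∅, C→{S, B}; now {S, B}.
Read 'c': S→∅, B→{S, A}; now {S, A}.
Read 'b': S→{C, E}, A→∅; now {C, E}.
Read 'b': C→{S, C}, E→∅; now {S, C}.
Read 'c': S→∅, C→{S, B}; now {S, B}.
The final set {S, B} contains the accepting states S, B.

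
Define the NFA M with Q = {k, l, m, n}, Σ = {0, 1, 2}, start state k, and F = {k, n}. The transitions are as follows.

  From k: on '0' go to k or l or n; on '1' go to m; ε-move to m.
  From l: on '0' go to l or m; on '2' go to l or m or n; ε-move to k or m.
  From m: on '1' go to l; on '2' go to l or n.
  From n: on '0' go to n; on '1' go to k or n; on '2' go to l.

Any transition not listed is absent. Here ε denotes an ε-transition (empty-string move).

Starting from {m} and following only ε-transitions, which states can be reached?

{m}

Begin with {m}.
No ε-moves leave this set, so the closure equals the set itself.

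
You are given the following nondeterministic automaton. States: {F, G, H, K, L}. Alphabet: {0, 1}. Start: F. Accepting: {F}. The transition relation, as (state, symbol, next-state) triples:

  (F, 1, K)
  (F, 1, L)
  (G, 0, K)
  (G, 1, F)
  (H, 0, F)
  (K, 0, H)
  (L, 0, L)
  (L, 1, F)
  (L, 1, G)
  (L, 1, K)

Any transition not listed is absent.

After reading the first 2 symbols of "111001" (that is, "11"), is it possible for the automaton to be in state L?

No

Start in {F}.
Read '1': F→{K, L}; now {K, L}.
Read '1': K→∅, L→{F, G, K}; now {F, G, K}.
State L is not in {F, G, K}.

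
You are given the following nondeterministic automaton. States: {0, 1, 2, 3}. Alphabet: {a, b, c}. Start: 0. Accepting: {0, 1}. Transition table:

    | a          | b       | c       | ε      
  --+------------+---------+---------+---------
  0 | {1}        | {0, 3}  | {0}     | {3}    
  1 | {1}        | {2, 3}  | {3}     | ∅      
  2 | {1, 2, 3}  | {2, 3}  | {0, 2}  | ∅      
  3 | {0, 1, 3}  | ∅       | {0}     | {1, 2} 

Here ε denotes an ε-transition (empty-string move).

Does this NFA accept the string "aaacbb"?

Start: ε-closure({0}) = {0, 1, 2, 3}.
Read 'a': 0→{1}, 1→{1}, 2→{1, 2, 3}, 3→{0, 1, 3}; now {0, 1, 2, 3}.
Read 'a': 0→{1}, 1→{1}, 2→{1, 2, 3}, 3→{0, 1, 3}; now {0, 1, 2, 3}.
Read 'a': 0→{1}, 1→{1}, 2→{1, 2, 3}, 3→{0, 1, 3}; now {0, 1, 2, 3}.
Read 'c': 0→{0}, 1→{3}, 2→{0, 2}, 3→{0}; union {0, 2, 3}; ε-closure = {0, 1, 2, 3}.
Read 'b': 0→{0, 3}, 1→{2, 3}, 2→{2, 3}, 3→∅; union {0, 2, 3}; ε-closure = {0, 1, 2, 3}.
Read 'b': 0→{0, 3}, 1→{2, 3}, 2→{2, 3}, 3→∅; union {0, 2, 3}; ε-closure = {0, 1, 2, 3}.
The final set {0, 1, 2, 3} contains the accepting states 0, 1.

Yes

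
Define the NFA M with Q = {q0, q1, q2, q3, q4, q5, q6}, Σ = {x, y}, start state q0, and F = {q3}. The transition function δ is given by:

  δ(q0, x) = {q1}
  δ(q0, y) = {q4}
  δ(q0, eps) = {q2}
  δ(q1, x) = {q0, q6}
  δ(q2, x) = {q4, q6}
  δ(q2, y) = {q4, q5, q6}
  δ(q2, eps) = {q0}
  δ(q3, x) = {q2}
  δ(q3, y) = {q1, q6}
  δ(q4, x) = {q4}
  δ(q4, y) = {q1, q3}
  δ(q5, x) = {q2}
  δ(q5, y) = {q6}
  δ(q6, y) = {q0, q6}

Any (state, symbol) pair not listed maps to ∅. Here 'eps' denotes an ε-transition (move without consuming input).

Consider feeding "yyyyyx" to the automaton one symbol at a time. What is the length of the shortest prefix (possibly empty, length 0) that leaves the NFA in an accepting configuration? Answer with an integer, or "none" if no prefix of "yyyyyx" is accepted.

Start: ε-closure({q0}) = {q0, q2}.
Read 'y': q0→{q4}, q2→{q4, q5, q6}; now {q4, q5, q6}.
Read 'y': q4→{q1, q3}, q5→{q6}, q6→{q0, q6}; union {q0, q1, q3, q6}; ε-closure = {q0, q1, q2, q3, q6}.
None of the earlier sets intersect F, but {q0, q1, q2, q3, q6} does.

2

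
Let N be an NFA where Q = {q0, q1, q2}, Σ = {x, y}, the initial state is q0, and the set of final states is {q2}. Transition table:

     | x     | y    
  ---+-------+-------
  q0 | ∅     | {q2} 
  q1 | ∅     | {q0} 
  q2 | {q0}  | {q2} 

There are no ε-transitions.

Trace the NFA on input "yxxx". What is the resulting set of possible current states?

∅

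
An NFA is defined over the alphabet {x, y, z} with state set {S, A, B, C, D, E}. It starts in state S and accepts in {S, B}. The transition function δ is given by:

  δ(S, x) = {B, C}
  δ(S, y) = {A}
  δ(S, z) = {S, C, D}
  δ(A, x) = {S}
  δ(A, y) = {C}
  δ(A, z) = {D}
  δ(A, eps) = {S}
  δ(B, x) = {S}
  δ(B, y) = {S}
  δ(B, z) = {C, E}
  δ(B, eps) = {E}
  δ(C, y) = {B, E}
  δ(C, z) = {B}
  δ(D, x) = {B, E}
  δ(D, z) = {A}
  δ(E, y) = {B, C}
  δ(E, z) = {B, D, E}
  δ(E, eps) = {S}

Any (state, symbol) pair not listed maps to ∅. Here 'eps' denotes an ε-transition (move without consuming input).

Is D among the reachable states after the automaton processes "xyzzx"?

No

Start in {S}.
Read 'x': {S} → {S, B, C, E}.
Read 'y': {S, B, C, E} → {S, A, B, C, E}.
Read 'z': {S, A, B, C, E} → {S, B, C, D, E}.
Read 'z': {S, B, C, D, E} → {S, A, B, C, D, E}.
Read 'x': {S, A, B, C, D, E} → {S, B, C, E}.
State D is not in {S, B, C, E}.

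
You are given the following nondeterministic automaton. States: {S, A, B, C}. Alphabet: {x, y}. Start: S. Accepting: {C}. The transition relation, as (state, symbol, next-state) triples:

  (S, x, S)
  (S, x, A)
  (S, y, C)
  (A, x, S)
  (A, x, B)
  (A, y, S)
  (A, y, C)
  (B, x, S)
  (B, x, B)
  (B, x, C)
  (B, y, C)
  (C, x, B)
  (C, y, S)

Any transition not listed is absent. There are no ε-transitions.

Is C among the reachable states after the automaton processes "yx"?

Start in {S}.
Read 'y': S→{C}; now {C}.
Read 'x': C→{B}; now {B}.
State C is not in {B}.

No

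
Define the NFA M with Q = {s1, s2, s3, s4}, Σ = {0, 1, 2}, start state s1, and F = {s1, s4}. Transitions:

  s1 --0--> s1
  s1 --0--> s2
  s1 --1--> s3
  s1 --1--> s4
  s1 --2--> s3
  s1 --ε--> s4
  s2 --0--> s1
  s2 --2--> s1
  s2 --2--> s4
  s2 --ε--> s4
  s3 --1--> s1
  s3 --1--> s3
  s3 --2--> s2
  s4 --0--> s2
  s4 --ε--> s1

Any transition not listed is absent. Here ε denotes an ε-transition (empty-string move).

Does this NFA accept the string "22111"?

Yes

Start: ε-closure({s1}) = {s1, s4}.
Read '2': s1→{s3}, s4→∅; now {s3}.
Read '2': s3→{s2}; union {s2}; ε-closure = {s1, s2, s4}.
Read '1': s1→{s3, s4}, s2→∅, s4→∅; union {s3, s4}; ε-closure = {s1, s3, s4}.
Read '1': s1→{s3, s4}, s3→{s1, s3}, s4→∅; now {s1, s3, s4}.
Read '1': s1→{s3, s4}, s3→{s1, s3}, s4→∅; now {s1, s3, s4}.
The final set {s1, s3, s4} contains the accepting states s1, s4.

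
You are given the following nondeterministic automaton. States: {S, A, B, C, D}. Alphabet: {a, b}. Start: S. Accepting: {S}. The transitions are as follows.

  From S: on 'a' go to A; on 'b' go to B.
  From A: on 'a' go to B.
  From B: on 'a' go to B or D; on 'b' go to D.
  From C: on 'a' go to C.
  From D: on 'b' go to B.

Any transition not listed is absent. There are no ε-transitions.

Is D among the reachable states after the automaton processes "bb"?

Yes

Start in {S}.
Read 'b': S→{B}; now {B}.
Read 'b': B→{D}; now {D}.
State D is in {D}.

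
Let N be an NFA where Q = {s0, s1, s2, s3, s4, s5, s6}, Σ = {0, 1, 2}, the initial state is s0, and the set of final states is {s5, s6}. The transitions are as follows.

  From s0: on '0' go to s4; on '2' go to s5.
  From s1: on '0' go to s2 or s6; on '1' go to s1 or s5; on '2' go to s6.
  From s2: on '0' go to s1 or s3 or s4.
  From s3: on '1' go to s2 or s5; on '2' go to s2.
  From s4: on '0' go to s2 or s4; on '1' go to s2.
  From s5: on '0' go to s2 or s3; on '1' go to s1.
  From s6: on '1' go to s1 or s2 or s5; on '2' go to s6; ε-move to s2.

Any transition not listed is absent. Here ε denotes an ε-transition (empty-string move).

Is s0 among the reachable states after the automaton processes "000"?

No

Start in {s0}.
Read '0': {s0} → {s4}.
Read '0': {s4} → {s2, s4}.
Read '0': {s2, s4} → {s1, s2, s3, s4}.
State s0 is not in {s1, s2, s3, s4}.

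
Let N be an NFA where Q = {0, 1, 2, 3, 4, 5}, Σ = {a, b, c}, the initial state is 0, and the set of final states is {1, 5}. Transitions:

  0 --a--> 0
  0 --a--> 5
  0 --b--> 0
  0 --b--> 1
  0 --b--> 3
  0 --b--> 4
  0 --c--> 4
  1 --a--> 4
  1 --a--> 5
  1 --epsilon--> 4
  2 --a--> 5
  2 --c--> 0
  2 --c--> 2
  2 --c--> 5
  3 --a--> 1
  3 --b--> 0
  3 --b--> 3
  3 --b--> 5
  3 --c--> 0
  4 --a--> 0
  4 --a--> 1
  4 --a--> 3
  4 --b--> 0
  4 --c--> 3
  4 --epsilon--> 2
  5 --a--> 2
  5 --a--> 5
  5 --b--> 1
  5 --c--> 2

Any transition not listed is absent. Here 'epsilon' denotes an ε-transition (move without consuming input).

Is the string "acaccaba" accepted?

Yes

Start in {0}.
Read 'a': {0} → {0, 5}.
Read 'c': {0, 5} → {2, 4}.
Read 'a': {2, 4} → {0, 1, 2, 3, 4, 5}.
Read 'c': {0, 1, 2, 3, 4, 5} → {0, 2, 3, 4, 5}.
Read 'c': {0, 2, 3, 4, 5} → {0, 2, 3, 4, 5}.
Read 'a': {0, 2, 3, 4, 5} → {0, 1, 2, 3, 4, 5}.
Read 'b': {0, 1, 2, 3, 4, 5} → {0, 1, 2, 3, 4, 5}.
Read 'a': {0, 1, 2, 3, 4, 5} → {0, 1, 2, 3, 4, 5}.
The final set {0, 1, 2, 3, 4, 5} contains the accepting states 1, 5.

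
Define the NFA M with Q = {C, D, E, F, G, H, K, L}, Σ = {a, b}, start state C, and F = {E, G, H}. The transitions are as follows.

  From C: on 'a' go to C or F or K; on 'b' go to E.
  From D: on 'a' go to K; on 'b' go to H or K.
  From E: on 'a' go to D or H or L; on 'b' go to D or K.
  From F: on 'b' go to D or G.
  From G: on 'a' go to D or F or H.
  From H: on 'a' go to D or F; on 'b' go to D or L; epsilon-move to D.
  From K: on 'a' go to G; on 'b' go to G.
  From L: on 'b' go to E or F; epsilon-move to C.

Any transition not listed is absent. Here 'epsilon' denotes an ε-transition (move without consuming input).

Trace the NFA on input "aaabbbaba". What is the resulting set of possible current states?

Start in {C}.
Read 'a': C→{C, F, K}; now {C, F, K}.
Read 'a': C→{C, F, K}, F→∅, K→{G}; now {C, F, G, K}.
Read 'a': C→{C, F, K}, F→∅, G→{D, F, H}, K→{G}; now {C, D, F, G, H, K}.
Read 'b': C→{E}, D→{H, K}, F→{D, G}, G→∅, H→{D, L}, K→{G}; union {D, E, G, H, K, L}; ε-closure = {C, D, E, G, H, K, L}.
Read 'b': C→{E}, D→{H, K}, E→{D, K}, G→∅, H→{D, L}, K→{G}, L→{E, F}; union {D, E, F, G, H, K, L}; ε-closure = {C, D, E, F, G, H, K, L}.
Read 'b': C→{E}, D→{H, K}, E→{D, K}, F→{D, G}, G→∅, H→{D, L}, K→{G}, L→{E, F}; union {D, E, F, G, H, K, L}; ε-closure = {C, D, E, F, G, H, K, L}.
Read 'a': C→{C, F, K}, D→{K}, E→{D, H, L}, F→∅, G→{D, F, H}, H→{D, F}, K→{G}, L→∅; now {C, D, F, G, H, K, L}.
Read 'b': C→{E}, D→{H, K}, F→{D, G}, G→∅, H→{D, L}, K→{G}, L→{E, F}; union {D, E, F, G, H, K, L}; ε-closure = {C, D, E, F, G, H, K, L}.
Read 'a': C→{C, F, K}, D→{K}, E→{D, H, L}, F→∅, G→{D, F, H}, H→{D, F}, K→{G}, L→∅; now {C, D, F, G, H, K, L}.

{C, D, F, G, H, K, L}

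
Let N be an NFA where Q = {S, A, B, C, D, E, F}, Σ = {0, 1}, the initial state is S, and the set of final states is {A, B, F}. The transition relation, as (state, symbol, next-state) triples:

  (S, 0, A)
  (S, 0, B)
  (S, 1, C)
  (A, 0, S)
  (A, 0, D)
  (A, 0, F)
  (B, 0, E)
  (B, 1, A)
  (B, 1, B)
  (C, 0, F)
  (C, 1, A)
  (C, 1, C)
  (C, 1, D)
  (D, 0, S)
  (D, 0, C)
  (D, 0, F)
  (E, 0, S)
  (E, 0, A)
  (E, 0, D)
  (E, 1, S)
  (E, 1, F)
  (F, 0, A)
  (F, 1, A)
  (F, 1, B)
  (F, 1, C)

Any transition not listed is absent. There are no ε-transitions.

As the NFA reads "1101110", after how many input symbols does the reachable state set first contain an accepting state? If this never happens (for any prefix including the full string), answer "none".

Start in {S}.
Read '1': S→{C}; now {C}.
Read '1': C→{A, C, D}; now {A, C, D}.
None of the earlier sets intersect F, but {A, C, D} does.

2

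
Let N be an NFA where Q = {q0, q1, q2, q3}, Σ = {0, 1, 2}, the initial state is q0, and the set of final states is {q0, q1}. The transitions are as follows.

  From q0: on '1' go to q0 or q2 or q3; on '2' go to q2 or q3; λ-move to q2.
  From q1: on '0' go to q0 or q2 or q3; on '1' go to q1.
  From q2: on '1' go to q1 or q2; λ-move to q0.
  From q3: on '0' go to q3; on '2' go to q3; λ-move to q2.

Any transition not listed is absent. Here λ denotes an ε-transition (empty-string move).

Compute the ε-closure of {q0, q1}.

{q0, q1, q2}

Begin with {q0, q1}.
ε-move q0 → q2; add q2.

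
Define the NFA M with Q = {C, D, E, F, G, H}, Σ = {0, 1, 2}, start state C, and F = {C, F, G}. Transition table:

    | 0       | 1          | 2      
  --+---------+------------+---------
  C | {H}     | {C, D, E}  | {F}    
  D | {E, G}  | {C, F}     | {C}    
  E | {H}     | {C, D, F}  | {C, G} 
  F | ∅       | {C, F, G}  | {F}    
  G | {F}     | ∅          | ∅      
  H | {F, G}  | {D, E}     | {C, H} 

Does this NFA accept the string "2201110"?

Start in {C}.
Read '2': {C} → {F}.
Read '2': {F} → {F}.
Read '0': {F} → ∅.
The set is empty and remains empty for the remaining 4 symbols.
The final set ∅ contains no accepting state.

No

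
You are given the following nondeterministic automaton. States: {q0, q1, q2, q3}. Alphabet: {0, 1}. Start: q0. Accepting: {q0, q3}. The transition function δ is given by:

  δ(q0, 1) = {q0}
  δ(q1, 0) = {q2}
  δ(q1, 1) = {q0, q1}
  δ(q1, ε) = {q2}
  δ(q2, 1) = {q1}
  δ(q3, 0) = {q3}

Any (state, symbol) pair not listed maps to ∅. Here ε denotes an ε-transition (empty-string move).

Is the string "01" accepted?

No

Start in {q0}.
Read '0': {q0} → ∅.
The set is empty and remains empty for the remaining 1 symbol.
The final set ∅ contains no accepting state.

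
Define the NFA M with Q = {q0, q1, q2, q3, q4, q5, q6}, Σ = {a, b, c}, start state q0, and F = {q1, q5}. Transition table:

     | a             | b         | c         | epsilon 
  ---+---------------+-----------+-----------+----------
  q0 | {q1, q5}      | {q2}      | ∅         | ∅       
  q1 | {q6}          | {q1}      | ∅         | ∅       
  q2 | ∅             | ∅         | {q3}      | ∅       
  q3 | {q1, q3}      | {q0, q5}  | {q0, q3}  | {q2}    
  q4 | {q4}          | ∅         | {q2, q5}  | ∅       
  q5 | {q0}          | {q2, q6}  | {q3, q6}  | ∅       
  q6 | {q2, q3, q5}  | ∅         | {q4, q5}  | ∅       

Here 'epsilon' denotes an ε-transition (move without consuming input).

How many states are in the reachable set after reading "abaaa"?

6

Start in {q0}.
Read 'a': q0→{q1, q5}; now {q1, q5}.
Read 'b': q1→{q1}, q5→{q2, q6}; now {q1, q2, q6}.
Read 'a': q1→{q6}, q2→∅, q6→{q2, q3, q5}; now {q2, q3, q5, q6}.
Read 'a': q2→∅, q3→{q1, q3}, q5→{q0}, q6→{q2, q3, q5}; now {q0, q1, q2, q3, q5}.
Read 'a': q0→{q1, q5}, q1→{q6}, q2→∅, q3→{q1, q3}, q5→{q0}; union {q0, q1, q3, q5, q6}; ε-closure = {q0, q1, q2, q3, q5, q6}.
That set has 6 states.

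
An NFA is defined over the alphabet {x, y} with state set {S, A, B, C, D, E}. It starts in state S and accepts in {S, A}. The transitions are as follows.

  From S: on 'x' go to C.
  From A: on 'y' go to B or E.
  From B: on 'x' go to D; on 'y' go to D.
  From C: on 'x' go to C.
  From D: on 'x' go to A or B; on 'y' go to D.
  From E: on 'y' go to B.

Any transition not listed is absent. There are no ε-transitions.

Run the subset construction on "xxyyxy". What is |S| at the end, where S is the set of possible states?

Start in {S}.
Read 'x': S→{C}; now {C}.
Read 'x': C→{C}; now {C}.
Read 'y': C→∅; now ∅.
The set is empty and remains empty for the remaining 3 symbols.
That set has 0 states.

0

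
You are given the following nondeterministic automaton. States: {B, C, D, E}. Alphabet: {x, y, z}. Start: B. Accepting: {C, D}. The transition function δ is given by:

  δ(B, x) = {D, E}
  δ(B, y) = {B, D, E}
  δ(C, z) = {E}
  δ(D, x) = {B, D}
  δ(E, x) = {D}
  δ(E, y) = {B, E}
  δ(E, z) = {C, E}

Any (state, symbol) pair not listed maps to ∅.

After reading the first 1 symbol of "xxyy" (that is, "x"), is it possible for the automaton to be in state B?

No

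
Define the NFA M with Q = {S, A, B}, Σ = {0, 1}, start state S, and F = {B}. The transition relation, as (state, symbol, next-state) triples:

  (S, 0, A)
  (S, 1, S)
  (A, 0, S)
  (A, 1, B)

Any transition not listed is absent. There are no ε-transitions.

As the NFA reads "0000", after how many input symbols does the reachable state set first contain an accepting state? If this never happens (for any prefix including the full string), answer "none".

none

Start in {S}.
Read '0': S→{A}; now {A}.
Read '0': A→{S}; now {S}.
Read '0': S→{A}; now {A}.
Read '0': A→{S}; now {S}.
No reachable set along the way intersects F.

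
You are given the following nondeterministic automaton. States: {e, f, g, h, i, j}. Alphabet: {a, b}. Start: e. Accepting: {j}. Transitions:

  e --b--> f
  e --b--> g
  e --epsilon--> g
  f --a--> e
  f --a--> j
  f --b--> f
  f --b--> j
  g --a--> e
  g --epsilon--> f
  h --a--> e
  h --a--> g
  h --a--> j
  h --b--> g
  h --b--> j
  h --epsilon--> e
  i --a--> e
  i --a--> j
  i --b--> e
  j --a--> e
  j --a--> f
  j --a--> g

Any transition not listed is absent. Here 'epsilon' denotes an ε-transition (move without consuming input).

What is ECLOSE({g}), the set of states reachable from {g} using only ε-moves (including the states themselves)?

Begin with {g}.
ε-move g → f; add f.

{f, g}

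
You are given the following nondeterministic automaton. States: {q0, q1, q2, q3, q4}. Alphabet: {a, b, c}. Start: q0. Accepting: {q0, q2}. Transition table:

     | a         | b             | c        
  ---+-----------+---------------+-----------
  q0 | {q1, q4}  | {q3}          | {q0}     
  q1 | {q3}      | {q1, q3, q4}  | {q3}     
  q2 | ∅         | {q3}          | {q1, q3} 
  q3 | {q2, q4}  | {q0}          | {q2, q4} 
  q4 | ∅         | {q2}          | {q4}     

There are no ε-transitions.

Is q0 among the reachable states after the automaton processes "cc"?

Yes

Start in {q0}.
Read 'c': q0→{q0}; now {q0}.
Read 'c': q0→{q0}; now {q0}.
State q0 is in {q0}.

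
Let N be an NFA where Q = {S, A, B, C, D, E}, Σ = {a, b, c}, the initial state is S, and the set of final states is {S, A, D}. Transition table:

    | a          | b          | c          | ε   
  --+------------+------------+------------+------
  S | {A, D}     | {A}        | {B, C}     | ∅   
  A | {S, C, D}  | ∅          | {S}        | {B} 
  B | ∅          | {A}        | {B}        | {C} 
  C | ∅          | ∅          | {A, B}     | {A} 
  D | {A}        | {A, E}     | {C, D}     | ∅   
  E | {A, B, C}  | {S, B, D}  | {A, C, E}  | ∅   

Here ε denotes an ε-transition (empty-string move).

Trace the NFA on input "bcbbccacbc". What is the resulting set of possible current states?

Start in {S}.
Read 'b': {S} → {A, B, C}.
Read 'c': {A, B, C} → {S, A, B, C}.
Read 'b': {S, A, B, C} → {A, B, C}.
Read 'b': {A, B, C} → {A, B, C}.
Read 'c': {A, B, C} → {S, A, B, C}.
Read 'c': {S, A, B, C} → {S, A, B, C}.
Read 'a': {S, A, B, C} → {S, A, B, C, D}.
Read 'c': {S, A, B, C, D} → {S, A, B, C, D}.
Read 'b': {S, A, B, C, D} → {A, B, C, E}.
Read 'c': {A, B, C, E} → {S, A, B, C, E}.

{S, A, B, C, E}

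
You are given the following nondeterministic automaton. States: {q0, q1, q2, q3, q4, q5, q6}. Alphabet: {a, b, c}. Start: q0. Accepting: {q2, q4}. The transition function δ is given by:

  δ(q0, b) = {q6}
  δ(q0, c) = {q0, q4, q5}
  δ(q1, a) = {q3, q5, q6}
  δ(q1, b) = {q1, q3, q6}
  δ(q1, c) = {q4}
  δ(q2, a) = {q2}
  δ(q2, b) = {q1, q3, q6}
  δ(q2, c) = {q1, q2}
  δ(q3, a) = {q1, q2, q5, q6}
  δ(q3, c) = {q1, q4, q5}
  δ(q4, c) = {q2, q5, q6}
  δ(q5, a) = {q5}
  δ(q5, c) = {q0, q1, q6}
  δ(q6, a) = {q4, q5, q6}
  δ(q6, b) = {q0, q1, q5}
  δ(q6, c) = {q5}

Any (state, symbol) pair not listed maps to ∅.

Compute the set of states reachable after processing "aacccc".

∅

Start in {q0}.
Read 'a': q0→∅; now ∅.
The set is empty and remains empty for the remaining 5 symbols.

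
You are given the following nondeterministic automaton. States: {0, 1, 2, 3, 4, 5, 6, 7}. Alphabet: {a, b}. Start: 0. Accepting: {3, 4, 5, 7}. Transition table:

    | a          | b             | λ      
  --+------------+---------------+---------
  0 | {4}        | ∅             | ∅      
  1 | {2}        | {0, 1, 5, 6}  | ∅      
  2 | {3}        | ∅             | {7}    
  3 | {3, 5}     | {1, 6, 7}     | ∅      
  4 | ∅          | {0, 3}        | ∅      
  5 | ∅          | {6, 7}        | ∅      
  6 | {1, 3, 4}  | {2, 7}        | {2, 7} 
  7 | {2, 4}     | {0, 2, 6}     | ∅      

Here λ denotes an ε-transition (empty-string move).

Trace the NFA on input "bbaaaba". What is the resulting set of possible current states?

∅

Start in {0}.
Read 'b': 0→∅; now ∅.
The set is empty and remains empty for the remaining 6 symbols.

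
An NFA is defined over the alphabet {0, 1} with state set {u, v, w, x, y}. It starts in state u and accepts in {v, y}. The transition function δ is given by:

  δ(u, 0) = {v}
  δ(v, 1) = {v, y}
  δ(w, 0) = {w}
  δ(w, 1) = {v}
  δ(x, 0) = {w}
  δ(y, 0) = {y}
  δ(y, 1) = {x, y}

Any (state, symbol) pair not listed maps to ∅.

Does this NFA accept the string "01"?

Start in {u}.
Read '0': u→{v}; now {v}.
Read '1': v→{v, y}; now {v, y}.
The final set {v, y} contains the accepting states v, y.

Yes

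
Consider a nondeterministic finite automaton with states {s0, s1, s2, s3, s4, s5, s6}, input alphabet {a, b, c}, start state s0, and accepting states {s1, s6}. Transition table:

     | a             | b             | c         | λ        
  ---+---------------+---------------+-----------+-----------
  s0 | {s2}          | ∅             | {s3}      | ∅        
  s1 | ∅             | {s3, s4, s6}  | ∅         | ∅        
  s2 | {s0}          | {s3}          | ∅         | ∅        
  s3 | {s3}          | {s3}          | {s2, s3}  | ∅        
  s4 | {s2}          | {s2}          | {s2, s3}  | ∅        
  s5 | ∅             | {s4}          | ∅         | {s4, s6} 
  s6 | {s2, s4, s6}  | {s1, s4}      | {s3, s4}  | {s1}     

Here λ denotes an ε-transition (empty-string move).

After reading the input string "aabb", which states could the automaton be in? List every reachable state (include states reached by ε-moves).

∅

Start in {s0}.
Read 'a': {s0} → {s2}.
Read 'a': {s2} → {s0}.
Read 'b': {s0} → ∅.
The set is empty and remains empty for the remaining 1 symbol.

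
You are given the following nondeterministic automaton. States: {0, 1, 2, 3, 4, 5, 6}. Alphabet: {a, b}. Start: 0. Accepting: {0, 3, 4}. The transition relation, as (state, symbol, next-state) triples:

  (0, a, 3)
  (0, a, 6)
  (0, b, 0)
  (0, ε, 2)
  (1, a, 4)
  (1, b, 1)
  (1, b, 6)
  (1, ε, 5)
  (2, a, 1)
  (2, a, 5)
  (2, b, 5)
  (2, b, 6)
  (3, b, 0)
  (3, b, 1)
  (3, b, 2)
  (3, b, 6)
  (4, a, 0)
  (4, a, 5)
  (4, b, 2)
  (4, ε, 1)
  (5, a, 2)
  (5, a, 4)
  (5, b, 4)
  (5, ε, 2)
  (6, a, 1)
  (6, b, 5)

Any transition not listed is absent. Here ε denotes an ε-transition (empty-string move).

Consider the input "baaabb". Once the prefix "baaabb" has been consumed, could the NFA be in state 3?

No

Start: ε-closure({0}) = {0, 2}.
Read 'b': {0, 2} → {0, 2, 5, 6}.
Read 'a': {0, 2, 5, 6} → {1, 2, 3, 4, 5, 6}.
Read 'a': {1, 2, 3, 4, 5, 6} → {0, 1, 2, 4, 5}.
Read 'a': {0, 1, 2, 4, 5} → {0, 1, 2, 3, 4, 5, 6}.
Read 'b': {0, 1, 2, 3, 4, 5, 6} → {0, 1, 2, 4, 5, 6}.
Read 'b': {0, 1, 2, 4, 5, 6} → {0, 1, 2, 4, 5, 6}.
State 3 is not in {0, 1, 2, 4, 5, 6}.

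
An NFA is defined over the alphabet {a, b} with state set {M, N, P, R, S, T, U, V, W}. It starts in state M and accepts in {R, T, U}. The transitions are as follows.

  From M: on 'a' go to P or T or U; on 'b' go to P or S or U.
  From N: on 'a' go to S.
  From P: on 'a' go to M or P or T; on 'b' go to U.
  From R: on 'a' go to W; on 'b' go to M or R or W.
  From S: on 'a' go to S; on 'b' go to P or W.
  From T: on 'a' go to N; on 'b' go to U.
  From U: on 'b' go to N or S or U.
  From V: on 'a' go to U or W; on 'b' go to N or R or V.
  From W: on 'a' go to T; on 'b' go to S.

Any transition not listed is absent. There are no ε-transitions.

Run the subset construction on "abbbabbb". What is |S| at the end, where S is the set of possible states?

Start in {M}.
Read 'a': {M} → {P, T, U}.
Read 'b': {P, T, U} → {N, S, U}.
Read 'b': {N, S, U} → {N, P, S, U, W}.
Read 'b': {N, P, S, U, W} → {N, P, S, U, W}.
Read 'a': {N, P, S, U, W} → {M, P, S, T}.
Read 'b': {M, P, S, T} → {P, S, U, W}.
Read 'b': {P, S, U, W} → {N, P, S, U, W}.
Read 'b': {N, P, S, U, W} → {N, P, S, U, W}.
That set has 5 states.

5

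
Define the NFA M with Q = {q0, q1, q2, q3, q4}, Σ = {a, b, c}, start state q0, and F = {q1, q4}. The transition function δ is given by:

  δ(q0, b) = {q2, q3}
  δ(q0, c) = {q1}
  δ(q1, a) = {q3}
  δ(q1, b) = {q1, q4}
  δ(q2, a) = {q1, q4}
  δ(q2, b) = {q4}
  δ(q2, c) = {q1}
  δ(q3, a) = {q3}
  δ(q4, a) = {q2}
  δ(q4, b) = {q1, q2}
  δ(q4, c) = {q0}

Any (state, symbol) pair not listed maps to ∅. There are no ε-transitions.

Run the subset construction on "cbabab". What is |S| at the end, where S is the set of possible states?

1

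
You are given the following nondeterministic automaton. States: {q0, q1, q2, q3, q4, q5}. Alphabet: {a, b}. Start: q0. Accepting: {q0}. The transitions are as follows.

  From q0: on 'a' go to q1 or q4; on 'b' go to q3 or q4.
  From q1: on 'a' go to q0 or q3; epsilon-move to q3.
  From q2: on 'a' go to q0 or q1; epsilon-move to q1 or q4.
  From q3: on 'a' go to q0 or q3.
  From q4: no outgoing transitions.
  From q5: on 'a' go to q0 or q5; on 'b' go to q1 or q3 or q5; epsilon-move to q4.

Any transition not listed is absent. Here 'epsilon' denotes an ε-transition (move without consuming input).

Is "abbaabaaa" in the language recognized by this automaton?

No

Start in {q0}.
Read 'a': q0→{q1, q4}; union {q1, q4}; ε-closure = {q1, q3, q4}.
Read 'b': q1→∅, q3→∅, q4→∅; now ∅.
The set is empty and remains empty for the remaining 7 symbols.
The final set ∅ contains no accepting state.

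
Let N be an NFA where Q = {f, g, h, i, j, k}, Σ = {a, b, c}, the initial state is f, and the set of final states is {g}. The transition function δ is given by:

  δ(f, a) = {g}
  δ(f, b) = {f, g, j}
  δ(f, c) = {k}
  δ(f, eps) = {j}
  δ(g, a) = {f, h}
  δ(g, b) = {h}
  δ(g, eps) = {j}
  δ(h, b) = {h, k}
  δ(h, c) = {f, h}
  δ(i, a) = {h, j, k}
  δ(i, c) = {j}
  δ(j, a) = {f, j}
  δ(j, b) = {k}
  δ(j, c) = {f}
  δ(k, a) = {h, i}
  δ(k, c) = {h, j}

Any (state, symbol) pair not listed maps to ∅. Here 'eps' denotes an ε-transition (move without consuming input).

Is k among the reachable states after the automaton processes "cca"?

No

Start: ε-closure({f}) = {f, j}.
Read 'c': f→{k}, j→{f}; union {f, k}; ε-closure = {f, j, k}.
Read 'c': f→{k}, j→{f}, k→{h, j}; now {f, h, j, k}.
Read 'a': f→{g}, h→∅, j→{f, j}, k→{h, i}; now {f, g, h, i, j}.
State k is not in {f, g, h, i, j}.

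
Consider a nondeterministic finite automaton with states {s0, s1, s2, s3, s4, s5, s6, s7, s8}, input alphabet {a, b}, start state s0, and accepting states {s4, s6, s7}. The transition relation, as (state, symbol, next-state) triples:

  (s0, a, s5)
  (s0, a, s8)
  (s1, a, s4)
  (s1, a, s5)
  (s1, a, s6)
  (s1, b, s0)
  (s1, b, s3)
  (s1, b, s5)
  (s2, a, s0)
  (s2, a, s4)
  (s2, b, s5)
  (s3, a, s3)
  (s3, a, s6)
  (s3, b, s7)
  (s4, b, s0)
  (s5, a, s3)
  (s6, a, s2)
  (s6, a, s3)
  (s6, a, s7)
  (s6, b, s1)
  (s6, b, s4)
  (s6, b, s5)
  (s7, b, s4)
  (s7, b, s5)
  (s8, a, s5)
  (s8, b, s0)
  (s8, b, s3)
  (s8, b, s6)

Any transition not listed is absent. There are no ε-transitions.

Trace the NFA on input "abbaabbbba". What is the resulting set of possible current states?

{s3}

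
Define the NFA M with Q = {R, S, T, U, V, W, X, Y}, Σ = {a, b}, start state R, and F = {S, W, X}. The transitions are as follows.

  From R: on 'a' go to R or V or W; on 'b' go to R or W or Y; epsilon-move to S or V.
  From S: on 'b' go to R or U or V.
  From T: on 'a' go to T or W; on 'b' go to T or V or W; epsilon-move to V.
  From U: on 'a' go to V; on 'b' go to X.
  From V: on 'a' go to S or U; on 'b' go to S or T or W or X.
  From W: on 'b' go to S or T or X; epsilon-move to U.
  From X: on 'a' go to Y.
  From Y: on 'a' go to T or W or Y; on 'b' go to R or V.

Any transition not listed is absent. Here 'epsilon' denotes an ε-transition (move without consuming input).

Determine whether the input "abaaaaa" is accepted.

Yes

Start: ε-closure({R}) = {R, S, V}.
Read 'a': {R, S, V} → {R, S, U, V, W}.
Read 'b': {R, S, U, V, W} → {R, S, T, U, V, W, X, Y}.
Read 'a': {R, S, T, U, V, W, X, Y} → {R, S, T, U, V, W, Y}.
Read 'a': {R, S, T, U, V, W, Y} → {R, S, T, U, V, W, Y}.
Read 'a': {R, S, T, U, V, W, Y} → {R, S, T, U, V, W, Y}.
Read 'a': {R, S, T, U, V, W, Y} → {R, S, T, U, V, W, Y}.
Read 'a': {R, S, T, U, V, W, Y} → {R, S, T, U, V, W, Y}.
The final set {R, S, T, U, V, W, Y} contains the accepting states S, W.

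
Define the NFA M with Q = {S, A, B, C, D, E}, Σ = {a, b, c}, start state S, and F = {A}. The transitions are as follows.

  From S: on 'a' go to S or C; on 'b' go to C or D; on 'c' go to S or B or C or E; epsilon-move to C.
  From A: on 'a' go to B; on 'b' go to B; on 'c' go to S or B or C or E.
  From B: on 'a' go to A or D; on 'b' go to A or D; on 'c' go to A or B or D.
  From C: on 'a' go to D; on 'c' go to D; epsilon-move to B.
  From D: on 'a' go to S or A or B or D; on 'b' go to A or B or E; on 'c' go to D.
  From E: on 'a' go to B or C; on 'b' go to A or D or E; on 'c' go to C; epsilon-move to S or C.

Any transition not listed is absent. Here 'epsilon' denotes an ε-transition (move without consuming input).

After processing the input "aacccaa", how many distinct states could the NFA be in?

5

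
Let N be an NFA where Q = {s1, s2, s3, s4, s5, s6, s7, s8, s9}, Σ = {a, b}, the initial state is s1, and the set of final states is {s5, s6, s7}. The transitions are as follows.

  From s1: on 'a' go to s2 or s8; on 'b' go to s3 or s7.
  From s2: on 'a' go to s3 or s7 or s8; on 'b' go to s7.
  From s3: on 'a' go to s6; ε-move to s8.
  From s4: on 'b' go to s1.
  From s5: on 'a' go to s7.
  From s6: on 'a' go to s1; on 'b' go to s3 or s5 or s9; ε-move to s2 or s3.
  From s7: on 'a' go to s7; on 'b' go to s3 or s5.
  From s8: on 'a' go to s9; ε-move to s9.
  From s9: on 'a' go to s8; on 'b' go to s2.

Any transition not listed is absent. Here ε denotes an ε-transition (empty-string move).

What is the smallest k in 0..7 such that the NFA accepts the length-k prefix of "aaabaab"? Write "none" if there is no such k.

Start in {s1}.
Read 'a': s1→{s2, s8}; union {s2, s8}; ε-closure = {s2, s8, s9}.
Read 'a': s2→{s3, s7, s8}, s8→{s9}, s9→{s8}; now {s3, s7, s8, s9}.
None of the earlier sets intersect F, but {s3, s7, s8, s9} does.

2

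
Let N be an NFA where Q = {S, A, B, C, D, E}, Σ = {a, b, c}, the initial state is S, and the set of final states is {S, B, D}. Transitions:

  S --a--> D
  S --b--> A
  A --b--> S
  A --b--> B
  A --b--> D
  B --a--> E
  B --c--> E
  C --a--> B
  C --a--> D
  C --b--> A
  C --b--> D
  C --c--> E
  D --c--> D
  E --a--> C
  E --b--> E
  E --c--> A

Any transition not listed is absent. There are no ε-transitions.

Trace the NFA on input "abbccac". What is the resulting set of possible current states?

∅

Start in {S}.
Read 'a': S→{D}; now {D}.
Read 'b': D→∅; now ∅.
The set is empty and remains empty for the remaining 5 symbols.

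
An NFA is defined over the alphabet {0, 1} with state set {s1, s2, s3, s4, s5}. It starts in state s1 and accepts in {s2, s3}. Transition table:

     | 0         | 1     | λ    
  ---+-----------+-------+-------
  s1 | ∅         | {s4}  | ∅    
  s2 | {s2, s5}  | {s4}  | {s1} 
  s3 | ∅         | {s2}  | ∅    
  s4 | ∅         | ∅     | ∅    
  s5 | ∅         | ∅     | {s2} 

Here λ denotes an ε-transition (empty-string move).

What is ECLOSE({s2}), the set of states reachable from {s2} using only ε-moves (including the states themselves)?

{s1, s2}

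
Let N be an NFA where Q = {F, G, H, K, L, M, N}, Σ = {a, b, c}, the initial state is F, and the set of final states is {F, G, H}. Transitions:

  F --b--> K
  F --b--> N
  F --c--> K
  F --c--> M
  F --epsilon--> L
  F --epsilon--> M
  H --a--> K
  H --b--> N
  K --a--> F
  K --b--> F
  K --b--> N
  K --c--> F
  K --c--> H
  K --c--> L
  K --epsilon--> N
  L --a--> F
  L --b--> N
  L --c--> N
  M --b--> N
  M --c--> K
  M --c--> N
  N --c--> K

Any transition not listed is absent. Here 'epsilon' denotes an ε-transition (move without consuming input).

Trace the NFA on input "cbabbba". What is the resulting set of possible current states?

{F, L, M}

Start: ε-closure({F}) = {F, L, M}.
Read 'c': {F, L, M} → {K, M, N}.
Read 'b': {K, M, N} → {F, L, M, N}.
Read 'a': {F, L, M, N} → {F, L, M}.
Read 'b': {F, L, M} → {K, N}.
Read 'b': {K, N} → {F, L, M, N}.
Read 'b': {F, L, M, N} → {K, N}.
Read 'a': {K, N} → {F, L, M}.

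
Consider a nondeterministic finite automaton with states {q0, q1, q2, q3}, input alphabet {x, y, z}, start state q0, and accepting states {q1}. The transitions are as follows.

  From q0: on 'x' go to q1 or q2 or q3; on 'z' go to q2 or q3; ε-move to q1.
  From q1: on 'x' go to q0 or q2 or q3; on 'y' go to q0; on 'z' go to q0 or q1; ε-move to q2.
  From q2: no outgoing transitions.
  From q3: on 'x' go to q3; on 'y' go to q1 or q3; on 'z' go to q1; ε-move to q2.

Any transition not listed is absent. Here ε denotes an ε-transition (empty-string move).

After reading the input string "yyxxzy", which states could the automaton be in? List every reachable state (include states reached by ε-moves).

{q0, q1, q2, q3}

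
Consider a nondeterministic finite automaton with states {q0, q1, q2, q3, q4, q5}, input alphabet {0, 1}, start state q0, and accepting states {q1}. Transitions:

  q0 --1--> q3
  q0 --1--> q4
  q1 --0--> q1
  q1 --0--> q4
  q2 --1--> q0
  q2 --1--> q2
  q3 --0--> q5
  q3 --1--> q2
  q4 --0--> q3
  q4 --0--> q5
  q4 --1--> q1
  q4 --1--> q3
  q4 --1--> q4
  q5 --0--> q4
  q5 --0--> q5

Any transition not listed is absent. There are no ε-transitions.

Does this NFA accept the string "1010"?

No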